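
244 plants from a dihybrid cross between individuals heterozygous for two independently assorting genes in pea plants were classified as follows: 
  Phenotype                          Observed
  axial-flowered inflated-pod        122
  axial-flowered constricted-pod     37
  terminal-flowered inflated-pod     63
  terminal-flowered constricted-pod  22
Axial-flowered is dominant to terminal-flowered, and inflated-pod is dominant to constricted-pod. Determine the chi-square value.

12.860

A dihybrid F₂ with independent assortment and complete dominance at both loci gives a 9:3:3:1 phenotypic ratio.
Total ratio parts = 16. Expected numbers out of 244:
  axial-flowered inflated-pod: 244 × 9/16 = 137.25
  axial-flowered constricted-pod: 244 × 3/16 = 45.75
  terminal-flowered inflated-pod: 244 × 3/16 = 45.75
  terminal-flowered constricted-pod: 244 × 1/16 = 15.25
χ² = Σ (O − E)² / E
  axial-flowered inflated-pod: (122 − 137.25)² / 137.25 = 1.6944
  axial-flowered constricted-pod: (37 − 45.75)² / 45.75 = 1.6735
  terminal-flowered inflated-pod: (63 − 45.75)² / 45.75 = 6.5041
  terminal-flowered constricted-pod: (22 − 15.25)² / 15.25 = 2.9877
χ² = 1.6944 + 1.6735 + 6.5041 + 2.9877 = 12.8597 ≈ 12.860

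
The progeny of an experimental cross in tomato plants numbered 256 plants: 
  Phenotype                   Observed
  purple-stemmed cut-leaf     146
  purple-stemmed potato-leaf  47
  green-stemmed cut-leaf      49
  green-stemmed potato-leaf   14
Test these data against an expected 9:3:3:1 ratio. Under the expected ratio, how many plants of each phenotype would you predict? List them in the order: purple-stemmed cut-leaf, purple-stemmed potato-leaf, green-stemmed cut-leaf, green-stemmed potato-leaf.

144, 48, 48, 16

Total ratio parts = 16. Expected numbers out of 256:
  purple-stemmed cut-leaf: 256 × 9/16 = 144
  purple-stemmed potato-leaf: 256 × 3/16 = 48
  green-stemmed cut-leaf: 256 × 3/16 = 48
  green-stemmed potato-leaf: 256 × 1/16 = 16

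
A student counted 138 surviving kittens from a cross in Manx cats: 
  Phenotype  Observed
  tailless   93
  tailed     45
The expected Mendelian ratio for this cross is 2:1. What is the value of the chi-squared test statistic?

0.033

Expected counts for N = 138 under a 2:1 ratio (total parts = 3):
  tailless: 138 × 2/3 = 92
  tailed: 138 × 1/3 = 46
χ² = Σ (O − E)² / E
  tailless: (93 − 92)² / 92 = 0.0109
  tailed: (45 − 46)² / 46 = 0.0217
χ² = 0.0109 + 0.0217 = 0.0326 ≈ 0.033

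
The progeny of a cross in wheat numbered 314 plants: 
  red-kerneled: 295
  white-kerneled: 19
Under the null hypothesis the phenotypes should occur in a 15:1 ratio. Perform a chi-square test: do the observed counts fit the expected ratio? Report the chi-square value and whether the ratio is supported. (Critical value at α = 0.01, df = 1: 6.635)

0.021; consistent

Under the 15:1 hypothesis (Σ ratio = 16, N = 314):
  red-kerneled: 314 × 15/16 = 294.375
  white-kerneled: 314 × 1/16 = 19.625
χ² = Σ (O − E)² / E
  red-kerneled: (295 − 294.375)² / 294.375 = 0.0013
  white-kerneled: (19 − 19.625)² / 19.625 = 0.0199
χ² = 0.0013 + 0.0199 = 0.0212 ≈ 0.021
Degrees of freedom = 2 − 1 = 1; critical value at α = 0.01 is 6.635.
Since 0.021 < 6.635, we fail to reject the null hypothesis — the data are consistent with the 15:1 ratio.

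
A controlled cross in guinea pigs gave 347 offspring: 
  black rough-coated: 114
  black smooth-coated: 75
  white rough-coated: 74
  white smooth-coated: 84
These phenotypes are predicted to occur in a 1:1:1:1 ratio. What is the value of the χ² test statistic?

12.112

Under the 1:1:1:1 hypothesis (Σ ratio = 4, N = 347):
  black rough-coated: 347 × 1/4 = 86.75
  black smooth-coated: 347 × 1/4 = 86.75
  white rough-coated: 347 × 1/4 = 86.75
  white smooth-coated: 347 × 1/4 = 86.75
χ² = Σ (O − E)² / E
  black rough-coated: (114 − 86.75)² / 86.75 = 8.5598
  black smooth-coated: (75 − 86.75)² / 86.75 = 1.5915
  white rough-coated: (74 − 86.75)² / 86.75 = 1.8739
  white smooth-coated: (84 − 86.75)² / 86.75 = 0.0872
χ² = 8.5598 + 1.5915 + 1.8739 + 0.0872 = 12.1124 ≈ 12.112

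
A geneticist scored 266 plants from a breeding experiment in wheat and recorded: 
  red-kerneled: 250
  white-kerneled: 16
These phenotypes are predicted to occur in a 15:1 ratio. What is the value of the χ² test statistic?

The 15:1 ratio has 16 parts, so with N = 266 the expected counts are:
  red-kerneled: 266 × 15/16 = 249.375
  white-kerneled: 266 × 1/16 = 16.625
χ² = Σ (O − E)² / E
  red-kerneled: (250 − 249.375)² / 249.375 = 0.0016
  white-kerneled: (16 − 16.625)² / 16.625 = 0.0235
χ² = 0.0016 + 0.0235 = 0.0251 ≈ 0.025

0.025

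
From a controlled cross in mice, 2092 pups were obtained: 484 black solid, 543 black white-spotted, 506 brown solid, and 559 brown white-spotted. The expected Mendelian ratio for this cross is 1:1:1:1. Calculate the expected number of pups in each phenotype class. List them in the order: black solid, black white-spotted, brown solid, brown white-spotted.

The 1:1:1:1 ratio has 4 parts, so with N = 2092 the expected counts are:
  black solid: 2092 × 1/4 = 523
  black white-spotted: 2092 × 1/4 = 523
  brown solid: 2092 × 1/4 = 523
  brown white-spotted: 2092 × 1/4 = 523

523, 523, 523, 523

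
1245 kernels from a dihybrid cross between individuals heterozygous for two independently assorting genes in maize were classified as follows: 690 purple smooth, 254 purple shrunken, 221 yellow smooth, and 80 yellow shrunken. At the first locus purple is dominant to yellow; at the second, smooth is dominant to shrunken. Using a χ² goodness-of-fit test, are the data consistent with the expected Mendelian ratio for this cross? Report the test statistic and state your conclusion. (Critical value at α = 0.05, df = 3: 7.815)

A dihybrid F₂ with independent assortment and complete dominance at both loci gives a 9:3:3:1 phenotypic ratio.
Under the 9:3:3:1 hypothesis (Σ ratio = 16, N = 1245):
  purple smooth: 1245 × 9/16 = 700.3125
  purple shrunken: 1245 × 3/16 = 233.4375
  yellow smooth: 1245 × 3/16 = 233.4375
  yellow shrunken: 1245 × 1/16 = 77.8125
χ² = Σ (O − E)² / E
  purple smooth: (690 − 700.3125)² / 700.3125 = 0.1519
  purple shrunken: (254 − 233.4375)² / 233.4375 = 1.8113
  yellow smooth: (221 − 233.4375)² / 233.4375 = 0.6627
  yellow shrunken: (80 − 77.8125)² / 77.8125 = 0.0615
χ² = 0.1519 + 1.8113 + 0.6627 + 0.0615 = 2.6874 ≈ 2.687
Degrees of freedom = 4 − 1 = 3; critical value at α = 0.05 is 7.815.
Since 2.687 < 7.815, we fail to reject the null hypothesis — the data are consistent with the 9:3:3:1 ratio.

2.687; consistent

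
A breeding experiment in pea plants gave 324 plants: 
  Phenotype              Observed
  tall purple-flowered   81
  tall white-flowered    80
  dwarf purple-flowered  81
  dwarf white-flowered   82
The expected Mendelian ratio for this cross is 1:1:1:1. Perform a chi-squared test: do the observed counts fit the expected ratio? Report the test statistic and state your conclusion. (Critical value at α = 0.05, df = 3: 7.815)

Expected counts for N = 324 under a 1:1:1:1 ratio (total parts = 4):
  tall purple-flowered: 324 × 1/4 = 81
  tall white-flowered: 324 × 1/4 = 81
  dwarf purple-flowered: 324 × 1/4 = 81
  dwarf white-flowered: 324 × 1/4 = 81
χ² = Σ (O − E)² / E
  tall purple-flowered: (81 − 81)² / 81 = 0.0000
  tall white-flowered: (80 − 81)² / 81 = 0.0123
  dwarf purple-flowered: (81 − 81)² / 81 = 0.0000
  dwarf white-flowered: (82 − 81)² / 81 = 0.0123
χ² = 0.0000 + 0.0123 + 0.0000 + 0.0123 = 0.0246 ≈ 0.025
Degrees of freedom = 4 − 1 = 3; critical value at α = 0.05 is 7.815.
Since 0.025 < 7.815, we fail to reject the null hypothesis — the data are consistent with the 1:1:1:1 ratio.

0.025; consistent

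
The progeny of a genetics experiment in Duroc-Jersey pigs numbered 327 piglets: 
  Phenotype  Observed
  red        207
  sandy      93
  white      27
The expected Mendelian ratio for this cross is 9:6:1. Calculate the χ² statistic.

12.156

Under the 9:6:1 hypothesis (Σ ratio = 16, N = 327):
  red: 327 × 9/16 = 183.9375
  sandy: 327 × 6/16 = 122.625
  white: 327 × 1/16 = 20.4375
χ² = Σ (O − E)² / E
  red: (207 − 183.9375)² / 183.9375 = 2.8916
  sandy: (93 − 122.625)² / 122.625 = 7.1571
  white: (27 − 20.4375)² / 20.4375 = 2.1072
χ² = 2.8916 + 7.1571 + 2.1072 = 12.1559 ≈ 12.156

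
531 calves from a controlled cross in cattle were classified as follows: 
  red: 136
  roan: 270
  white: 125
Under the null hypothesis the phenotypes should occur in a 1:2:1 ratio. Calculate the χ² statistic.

0.608

Expected counts for N = 531 under a 1:2:1 ratio (total parts = 4):
  red: 531 × 1/4 = 132.75
  roan: 531 × 2/4 = 265.5
  white: 531 × 1/4 = 132.75
χ² = Σ (O − E)² / E
  red: (136 − 132.75)² / 132.75 = 0.0796
  roan: (270 − 265.5)² / 265.5 = 0.0763
  white: (125 − 132.75)² / 132.75 = 0.4524
χ² = 0.0796 + 0.0763 + 0.4524 = 0.6083 ≈ 0.608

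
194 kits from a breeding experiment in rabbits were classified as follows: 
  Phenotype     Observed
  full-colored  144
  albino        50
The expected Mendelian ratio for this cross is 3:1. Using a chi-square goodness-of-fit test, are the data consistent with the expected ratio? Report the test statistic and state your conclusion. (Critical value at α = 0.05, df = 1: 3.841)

The 3:1 ratio has 4 parts, so with N = 194 the expected counts are:
  full-colored: 194 × 3/4 = 145.5
  albino: 194 × 1/4 = 48.5
χ² = Σ (O − E)² / E
  full-colored: (144 − 145.5)² / 145.5 = 0.0155
  albino: (50 − 48.5)² / 48.5 = 0.0464
χ² = 0.0155 + 0.0464 = 0.0619 ≈ 0.062
Degrees of freedom = 2 − 1 = 1; critical value at α = 0.05 is 3.841.
Since 0.062 < 3.841, we fail to reject the null hypothesis — the data are consistent with the 3:1 ratio.

0.062; consistent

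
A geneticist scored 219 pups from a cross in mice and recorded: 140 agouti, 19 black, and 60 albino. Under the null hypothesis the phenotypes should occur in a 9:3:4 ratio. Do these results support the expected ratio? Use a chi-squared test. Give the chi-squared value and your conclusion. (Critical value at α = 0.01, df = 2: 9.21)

Total ratio parts = 16. Expected numbers out of 219:
  agouti: 219 × 9/16 = 123.1875
  black: 219 × 3/16 = 41.0625
  albino: 219 × 4/16 = 54.75
χ² = Σ (O − E)² / E
  agouti: (140 − 123.1875)² / 123.1875 = 2.2946
  black: (19 − 41.0625)² / 41.0625 = 11.8540
  albino: (60 − 54.75)² / 54.75 = 0.5034
χ² = 2.2946 + 11.8540 + 0.5034 = 14.652
Degrees of freedom = 3 − 1 = 2; critical value at α = 0.01 is 9.21.
Since 14.652 > 9.21, we reject the null hypothesis — the data do not fit the 9:3:4 ratio.

14.652; not consistent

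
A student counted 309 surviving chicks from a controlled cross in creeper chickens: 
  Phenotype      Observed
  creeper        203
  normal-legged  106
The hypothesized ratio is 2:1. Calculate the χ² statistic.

0.131

Expected counts for N = 309 under a 2:1 ratio (total parts = 3):
  creeper: 309 × 2/3 = 206
  normal-legged: 309 × 1/3 = 103
χ² = Σ (O − E)² / E
  creeper: (203 − 206)² / 206 = 0.0437
  normal-legged: (106 − 103)² / 103 = 0.0874
χ² = 0.0437 + 0.0874 = 0.1311 ≈ 0.131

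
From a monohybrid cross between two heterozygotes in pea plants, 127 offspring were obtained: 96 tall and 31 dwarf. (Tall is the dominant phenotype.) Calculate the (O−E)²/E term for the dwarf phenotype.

For a monohybrid cross between heterozygotes with complete dominance, the expected phenotypic ratio is 3:1.
Expected counts for N = 127 under a 3:1 ratio (total parts = 4):
  tall: 127 × 3/4 = 95.25
  dwarf: 127 × 1/4 = 31.75
Contribution of dwarf: (31 − 31.75)² / 31.75 = 0.0177

0.018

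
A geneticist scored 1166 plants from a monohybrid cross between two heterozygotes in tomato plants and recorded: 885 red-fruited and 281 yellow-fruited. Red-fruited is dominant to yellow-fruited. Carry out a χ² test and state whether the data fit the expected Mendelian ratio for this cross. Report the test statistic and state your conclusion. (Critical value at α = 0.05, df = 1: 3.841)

For a monohybrid cross between heterozygotes with complete dominance, the expected phenotypic ratio is 3:1.
Under the 3:1 hypothesis (Σ ratio = 4, N = 1166):
  red-fruited: 1166 × 3/4 = 874.5
  yellow-fruited: 1166 × 1/4 = 291.5
χ² = Σ (O − E)² / E
  red-fruited: (885 − 874.5)² / 874.5 = 0.1261
  yellow-fruited: (281 − 291.5)² / 291.5 = 0.3782
χ² = 0.1261 + 0.3782 = 0.5043 ≈ 0.504
Degrees of freedom = 2 − 1 = 1; critical value at α = 0.05 is 3.841.
Since 0.504 < 3.841, we fail to reject the null hypothesis — the data are consistent with the 3:1 ratio.

0.504; consistent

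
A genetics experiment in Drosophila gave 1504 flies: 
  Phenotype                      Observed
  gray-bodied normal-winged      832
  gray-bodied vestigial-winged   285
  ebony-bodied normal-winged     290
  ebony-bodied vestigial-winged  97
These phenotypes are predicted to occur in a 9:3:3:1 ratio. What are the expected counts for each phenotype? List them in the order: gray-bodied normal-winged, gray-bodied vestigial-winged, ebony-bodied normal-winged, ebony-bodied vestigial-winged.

The 9:3:3:1 ratio has 16 parts, so with N = 1504 the expected counts are:
  gray-bodied normal-winged: 1504 × 9/16 = 846
  gray-bodied vestigial-winged: 1504 × 3/16 = 282
  ebony-bodied normal-winged: 1504 × 3/16 = 282
  ebony-bodied vestigial-winged: 1504 × 1/16 = 94

846, 282, 282, 94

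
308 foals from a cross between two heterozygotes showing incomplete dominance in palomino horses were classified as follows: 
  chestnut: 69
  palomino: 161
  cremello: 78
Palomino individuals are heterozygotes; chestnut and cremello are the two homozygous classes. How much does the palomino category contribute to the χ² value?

0.318

With incomplete dominance, a heterozygote × heterozygote cross gives a 1:2:1 phenotypic ratio.
The 1:2:1 ratio has 4 parts, so with N = 308 the expected counts are:
  chestnut: 308 × 1/4 = 77
  palomino: 308 × 2/4 = 154
  cremello: 308 × 1/4 = 77
Contribution of palomino: (161 − 154)² / 154 = 0.3182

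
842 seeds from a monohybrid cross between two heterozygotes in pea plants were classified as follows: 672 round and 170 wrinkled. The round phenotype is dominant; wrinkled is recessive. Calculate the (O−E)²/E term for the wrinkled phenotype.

7.792

For a monohybrid cross between heterozygotes with complete dominance, the expected phenotypic ratio is 3:1.
Under the 3:1 hypothesis (Σ ratio = 4, N = 842):
  round: 842 × 3/4 = 631.5
  wrinkled: 842 × 1/4 = 210.5
Contribution of wrinkled: (170 − 210.5)² / 210.5 = 7.7922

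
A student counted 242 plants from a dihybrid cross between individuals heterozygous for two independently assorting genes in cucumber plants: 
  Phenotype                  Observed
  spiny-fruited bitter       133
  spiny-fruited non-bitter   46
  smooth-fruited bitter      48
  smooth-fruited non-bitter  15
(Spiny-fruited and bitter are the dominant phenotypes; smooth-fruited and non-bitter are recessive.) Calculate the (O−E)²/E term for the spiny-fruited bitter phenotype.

A dihybrid F₂ with independent assortment and complete dominance at both loci gives a 9:3:3:1 phenotypic ratio.
Under the 9:3:3:1 hypothesis (Σ ratio = 16, N = 242):
  spiny-fruited bitter: 242 × 9/16 = 136.125
  spiny-fruited non-bitter: 242 × 3/16 = 45.375
  smooth-fruited bitter: 242 × 3/16 = 45.375
  smooth-fruited non-bitter: 242 × 1/16 = 15.125
Contribution of spiny-fruited bitter: (133 − 136.125)² / 136.125 = 0.0717

0.072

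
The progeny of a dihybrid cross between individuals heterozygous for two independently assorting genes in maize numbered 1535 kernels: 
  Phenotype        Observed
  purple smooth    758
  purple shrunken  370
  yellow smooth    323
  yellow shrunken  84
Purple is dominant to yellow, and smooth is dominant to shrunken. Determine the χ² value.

A dihybrid F₂ with independent assortment and complete dominance at both loci gives a 9:3:3:1 phenotypic ratio.
Total ratio parts = 16. Expected numbers out of 1535:
  purple smooth: 1535 × 9/16 = 863.4375
  purple shrunken: 1535 × 3/16 = 287.8125
  yellow smooth: 1535 × 3/16 = 287.8125
  yellow shrunken: 1535 × 1/16 = 95.9375
χ² = Σ (O − E)² / E
  purple smooth: (758 − 863.4375)² / 863.4375 = 12.8754
  purple shrunken: (370 − 287.8125)² / 287.8125 = 23.4694
  yellow smooth: (323 − 287.8125)² / 287.8125 = 4.3020
  yellow shrunken: (84 − 95.9375)² / 95.9375 = 1.4854
χ² = 12.8754 + 23.4694 + 4.3020 + 1.4854 = 42.1322 ≈ 42.132

42.132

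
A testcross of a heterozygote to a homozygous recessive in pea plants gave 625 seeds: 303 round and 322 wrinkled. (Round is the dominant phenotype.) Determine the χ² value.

0.578

A testcross of a heterozygote (Aa × aa) gives a 1:1 phenotypic ratio.
The 1:1 ratio has 2 parts, so with N = 625 the expected counts are:
  round: 625 × 1/2 = 312.5
  wrinkled: 625 × 1/2 = 312.5
χ² = Σ (O − E)² / E
  round: (303 − 312.5)² / 312.5 = 0.2888
  wrinkled: (322 − 312.5)² / 312.5 = 0.2888
χ² = 0.2888 + 0.2888 = 0.5776 ≈ 0.578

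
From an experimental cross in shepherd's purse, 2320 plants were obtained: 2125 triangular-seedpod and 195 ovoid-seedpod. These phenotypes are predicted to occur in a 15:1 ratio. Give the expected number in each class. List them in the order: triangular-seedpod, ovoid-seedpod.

Total ratio parts = 16. Expected numbers out of 2320:
  triangular-seedpod: 2320 × 15/16 = 2175
  ovoid-seedpod: 2320 × 1/16 = 145

2175, 145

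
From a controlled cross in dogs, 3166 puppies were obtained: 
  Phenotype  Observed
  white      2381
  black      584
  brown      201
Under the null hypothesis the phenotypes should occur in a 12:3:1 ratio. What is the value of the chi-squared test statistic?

Expected counts for N = 3166 under a 12:3:1 ratio (total parts = 16):
  white: 3166 × 12/16 = 2374.5
  black: 3166 × 3/16 = 593.625
  brown: 3166 × 1/16 = 197.875
χ² = Σ (O − E)² / E
  white: (2381 − 2374.5)² / 2374.5 = 0.0178
  black: (584 − 593.625)² / 593.625 = 0.1561
  brown: (201 − 197.875)² / 197.875 = 0.0494
χ² = 0.0178 + 0.1561 + 0.0494 = 0.2233 ≈ 0.223

0.223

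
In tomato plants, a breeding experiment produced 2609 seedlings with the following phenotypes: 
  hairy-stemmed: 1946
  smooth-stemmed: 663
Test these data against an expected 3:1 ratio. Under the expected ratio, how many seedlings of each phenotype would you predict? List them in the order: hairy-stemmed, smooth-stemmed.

1956.75, 652.25

Under the 3:1 hypothesis (Σ ratio = 4, N = 2609):
  hairy-stemmed: 2609 × 3/4 = 1956.75
  smooth-stemmed: 2609 × 1/4 = 652.25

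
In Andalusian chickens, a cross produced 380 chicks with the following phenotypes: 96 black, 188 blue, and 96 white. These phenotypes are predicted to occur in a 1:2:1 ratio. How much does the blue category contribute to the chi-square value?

0.021

Expected counts for N = 380 under a 1:2:1 ratio (total parts = 4):
  black: 380 × 1/4 = 95
  blue: 380 × 2/4 = 190
  white: 380 × 1/4 = 95
Contribution of blue: (188 − 190)² / 190 = 0.0211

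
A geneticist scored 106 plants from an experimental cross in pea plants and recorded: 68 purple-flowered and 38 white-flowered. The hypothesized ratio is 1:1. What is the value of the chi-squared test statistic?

8.491

Under the 1:1 hypothesis (Σ ratio = 2, N = 106):
  purple-flowered: 106 × 1/2 = 53
  white-flowered: 106 × 1/2 = 53
χ² = Σ (O − E)² / E
  purple-flowered: (68 − 53)² / 53 = 4.2453
  white-flowered: (38 − 53)² / 53 = 4.2453
χ² = 4.2453 + 4.2453 = 8.4906 ≈ 8.491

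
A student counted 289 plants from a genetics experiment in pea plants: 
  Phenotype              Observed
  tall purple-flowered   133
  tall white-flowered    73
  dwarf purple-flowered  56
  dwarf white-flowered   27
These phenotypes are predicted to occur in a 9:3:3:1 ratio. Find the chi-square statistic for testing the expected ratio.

16.390

The 9:3:3:1 ratio has 16 parts, so with N = 289 the expected counts are:
  tall purple-flowered: 289 × 9/16 = 162.5625
  tall white-flowered: 289 × 3/16 = 54.1875
  dwarf purple-flowered: 289 × 3/16 = 54.1875
  dwarf white-flowered: 289 × 1/16 = 18.0625
χ² = Σ (O − E)² / E
  tall purple-flowered: (133 − 162.5625)² / 162.5625 = 5.3760
  tall white-flowered: (73 − 54.1875)² / 54.1875 = 6.5312
  dwarf purple-flowered: (56 − 54.1875)² / 54.1875 = 0.0606
  dwarf white-flowered: (27 − 18.0625)² / 18.0625 = 4.4224
χ² = 5.3760 + 6.5312 + 0.0606 + 4.4224 = 16.3902 ≈ 16.390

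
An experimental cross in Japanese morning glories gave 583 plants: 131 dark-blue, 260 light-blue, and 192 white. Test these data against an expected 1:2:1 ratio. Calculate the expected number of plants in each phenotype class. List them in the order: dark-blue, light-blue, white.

145.75, 291.5, 145.75

The 1:2:1 ratio has 4 parts, so with N = 583 the expected counts are:
  dark-blue: 583 × 1/4 = 145.75
  light-blue: 583 × 2/4 = 291.5
  white: 583 × 1/4 = 145.75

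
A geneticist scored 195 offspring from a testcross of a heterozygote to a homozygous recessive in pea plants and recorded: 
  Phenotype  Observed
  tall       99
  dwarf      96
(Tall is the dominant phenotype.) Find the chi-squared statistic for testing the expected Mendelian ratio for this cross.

A testcross of a heterozygote (Aa × aa) gives a 1:1 phenotypic ratio.
Under the 1:1 hypothesis (Σ ratio = 2, N = 195):
  tall: 195 × 1/2 = 97.5
  dwarf: 195 × 1/2 = 97.5
χ² = Σ (O − E)² / E
  tall: (99 − 97.5)² / 97.5 = 0.0231
  dwarf: (96 − 97.5)² / 97.5 = 0.0231
χ² = 0.0231 + 0.0231 = 0.0462 ≈ 0.046

0.046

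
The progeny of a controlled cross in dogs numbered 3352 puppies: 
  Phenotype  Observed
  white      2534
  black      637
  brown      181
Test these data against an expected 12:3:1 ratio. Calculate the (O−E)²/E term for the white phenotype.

0.159

Under the 12:3:1 hypothesis (Σ ratio = 16, N = 3352):
  white: 3352 × 12/16 = 2514
  black: 3352 × 3/16 = 628.5
  brown: 3352 × 1/16 = 209.5
Contribution of white: (2534 − 2514)² / 2514 = 0.1591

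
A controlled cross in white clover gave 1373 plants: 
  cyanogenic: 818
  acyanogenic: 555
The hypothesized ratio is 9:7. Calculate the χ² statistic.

6.178

Total ratio parts = 16. Expected numbers out of 1373:
  cyanogenic: 1373 × 9/16 = 772.3125
  acyanogenic: 1373 × 7/16 = 600.6875
χ² = Σ (O − E)² / E
  cyanogenic: (818 − 772.3125)² / 772.3125 = 2.7027
  acyanogenic: (555 − 600.6875)² / 600.6875 = 3.4749
χ² = 2.7027 + 3.4749 = 6.1776 ≈ 6.178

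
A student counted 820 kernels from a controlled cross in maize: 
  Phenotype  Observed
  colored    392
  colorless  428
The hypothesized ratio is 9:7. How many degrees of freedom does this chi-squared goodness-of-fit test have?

A goodness-of-fit test with 2 phenotype classes has df = 2 − 1 = 1.

1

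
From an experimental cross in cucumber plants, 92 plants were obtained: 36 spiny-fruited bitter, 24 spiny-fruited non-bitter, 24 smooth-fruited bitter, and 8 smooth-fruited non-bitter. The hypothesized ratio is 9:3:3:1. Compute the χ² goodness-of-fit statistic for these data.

10.957

Expected counts for N = 92 under a 9:3:3:1 ratio (total parts = 16):
  spiny-fruited bitter: 92 × 9/16 = 51.75
  spiny-fruited non-bitter: 92 × 3/16 = 17.25
  smooth-fruited bitter: 92 × 3/16 = 17.25
  smooth-fruited non-bitter: 92 × 1/16 = 5.75
χ² = Σ (O − E)² / E
  spiny-fruited bitter: (36 − 51.75)² / 51.75 = 4.7935
  spiny-fruited non-bitter: (24 − 17.25)² / 17.25 = 2.6413
  smooth-fruited bitter: (24 − 17.25)² / 17.25 = 2.6413
  smooth-fruited non-bitter: (8 − 5.75)² / 5.75 = 0.8804
χ² = 4.7935 + 2.6413 + 2.6413 + 0.8804 = 10.9565 ≈ 10.957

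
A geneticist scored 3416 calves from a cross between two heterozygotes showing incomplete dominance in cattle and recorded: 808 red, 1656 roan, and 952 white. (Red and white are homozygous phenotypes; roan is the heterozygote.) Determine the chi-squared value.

With incomplete dominance, a heterozygote × heterozygote cross gives a 1:2:1 phenotypic ratio.
Total ratio parts = 4. Expected numbers out of 3416:
  red: 3416 × 1/4 = 854
  roan: 3416 × 2/4 = 1708
  white: 3416 × 1/4 = 854
χ² = Σ (O − E)² / E
  red: (808 − 854)² / 854 = 2.4778
  roan: (1656 − 1708)² / 1708 = 1.5831
  white: (952 − 854)² / 854 = 11.2459
χ² = 2.4778 + 1.5831 + 11.2459 = 15.3068 ≈ 15.307

15.307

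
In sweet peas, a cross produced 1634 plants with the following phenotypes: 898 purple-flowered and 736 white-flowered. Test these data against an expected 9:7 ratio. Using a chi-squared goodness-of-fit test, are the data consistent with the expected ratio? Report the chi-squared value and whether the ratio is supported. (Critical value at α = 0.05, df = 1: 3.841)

1.110; consistent

The 9:7 ratio has 16 parts, so with N = 1634 the expected counts are:
  purple-flowered: 1634 × 9/16 = 919.125
  white-flowered: 1634 × 7/16 = 714.875
χ² = Σ (O − E)² / E
  purple-flowered: (898 − 919.125)² / 919.125 = 0.4855
  white-flowered: (736 − 714.875)² / 714.875 = 0.6243
χ² = 0.4855 + 0.6243 = 1.1098 ≈ 1.110
Degrees of freedom = 2 − 1 = 1; critical value at α = 0.05 is 3.841.
Since 1.110 < 3.841, we fail to reject the null hypothesis — the data are consistent with the 9:7 ratio.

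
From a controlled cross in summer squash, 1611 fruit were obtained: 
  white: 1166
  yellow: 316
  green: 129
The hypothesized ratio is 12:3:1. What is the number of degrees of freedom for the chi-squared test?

2

A goodness-of-fit test with 3 phenotype classes has df = 3 − 1 = 2.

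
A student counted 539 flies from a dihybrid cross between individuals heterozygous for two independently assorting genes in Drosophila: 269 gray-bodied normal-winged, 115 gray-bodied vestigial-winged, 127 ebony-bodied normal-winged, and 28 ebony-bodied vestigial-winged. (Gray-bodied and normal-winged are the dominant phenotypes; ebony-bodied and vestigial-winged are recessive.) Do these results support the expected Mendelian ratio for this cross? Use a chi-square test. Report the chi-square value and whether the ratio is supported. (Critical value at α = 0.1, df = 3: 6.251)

13.394; not consistent

A dihybrid F₂ with independent assortment and complete dominance at both loci gives a 9:3:3:1 phenotypic ratio.
Under the 9:3:3:1 hypothesis (Σ ratio = 16, N = 539):
  gray-bodied normal-winged: 539 × 9/16 = 303.1875
  gray-bodied vestigial-winged: 539 × 3/16 = 101.0625
  ebony-bodied normal-winged: 539 × 3/16 = 101.0625
  ebony-bodied vestigial-winged: 539 × 1/16 = 33.6875
χ² = Σ (O − E)² / E
  gray-bodied normal-winged: (269 − 303.1875)² / 303.1875 = 3.8550
  gray-bodied vestigial-winged: (115 − 101.0625)² / 101.0625 = 1.9221
  ebony-bodied normal-winged: (127 − 101.0625)² / 101.0625 = 6.6568
  ebony-bodied vestigial-winged: (28 − 33.6875)² / 33.6875 = 0.9602
χ² = 3.8550 + 1.9221 + 6.6568 + 0.9602 = 13.3941 ≈ 13.394
Degrees of freedom = 4 − 1 = 3; critical value at α = 0.1 is 6.251.
Since 13.394 > 6.251, we reject the null hypothesis — the data do not fit the 9:3:3:1 ratio.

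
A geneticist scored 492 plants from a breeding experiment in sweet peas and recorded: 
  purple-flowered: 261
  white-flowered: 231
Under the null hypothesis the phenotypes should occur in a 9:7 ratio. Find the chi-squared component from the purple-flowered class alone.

0.896

Total ratio parts = 16. Expected numbers out of 492:
  purple-flowered: 492 × 9/16 = 276.75
  white-flowered: 492 × 7/16 = 215.25
Contribution of purple-flowered: (261 − 276.75)² / 276.75 = 0.8963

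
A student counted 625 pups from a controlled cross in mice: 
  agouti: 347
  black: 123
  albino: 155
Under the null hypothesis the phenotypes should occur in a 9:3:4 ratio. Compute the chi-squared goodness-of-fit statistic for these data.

0.358

Total ratio parts = 16. Expected numbers out of 625:
  agouti: 625 × 9/16 = 351.5625
  black: 625 × 3/16 = 117.1875
  albino: 625 × 4/16 = 156.25
χ² = Σ (O − E)² / E
  agouti: (347 − 351.5625)² / 351.5625 = 0.0592
  black: (123 − 117.1875)² / 117.1875 = 0.2883
  albino: (155 − 156.25)² / 156.25 = 0.0100
χ² = 0.0592 + 0.2883 + 0.0100 = 0.3575 ≈ 0.358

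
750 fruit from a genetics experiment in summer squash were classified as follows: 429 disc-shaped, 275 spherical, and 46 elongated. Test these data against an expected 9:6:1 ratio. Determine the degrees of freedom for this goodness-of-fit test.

A goodness-of-fit test with 3 phenotype classes has df = 3 − 1 = 2.

2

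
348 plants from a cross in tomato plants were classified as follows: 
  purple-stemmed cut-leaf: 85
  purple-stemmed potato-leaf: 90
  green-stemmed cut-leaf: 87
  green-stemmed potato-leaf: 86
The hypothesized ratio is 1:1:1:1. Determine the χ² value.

Expected counts for N = 348 under a 1:1:1:1 ratio (total parts = 4):
  purple-stemmed cut-leaf: 348 × 1/4 = 87
  purple-stemmed potato-leaf: 348 × 1/4 = 87
  green-stemmed cut-leaf: 348 × 1/4 = 87
  green-stemmed potato-leaf: 348 × 1/4 = 87
χ² = Σ (O − E)² / E
  purple-stemmed cut-leaf: (85 − 87)² / 87 = 0.0460
  purple-stemmed potato-leaf: (90 − 87)² / 87 = 0.1034
  green-stemmed cut-leaf: (87 − 87)² / 87 = 0.0000
  green-stemmed potato-leaf: (86 − 87)² / 87 = 0.0115
χ² = 0.0460 + 0.1034 + 0.0000 + 0.0115 = 0.1609 ≈ 0.161

0.161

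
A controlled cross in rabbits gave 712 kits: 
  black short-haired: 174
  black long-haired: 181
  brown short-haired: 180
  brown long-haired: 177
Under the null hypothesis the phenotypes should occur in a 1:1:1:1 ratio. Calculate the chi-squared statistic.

0.169

The 1:1:1:1 ratio has 4 parts, so with N = 712 the expected counts are:
  black short-haired: 712 × 1/4 = 178
  black long-haired: 712 × 1/4 = 178
  brown short-haired: 712 × 1/4 = 178
  brown long-haired: 712 × 1/4 = 178
χ² = Σ (O − E)² / E
  black short-haired: (174 − 178)² / 178 = 0.0899
  black long-haired: (181 − 178)² / 178 = 0.0506
  brown short-haired: (180 − 178)² / 178 = 0.0225
  brown long-haired: (177 − 178)² / 178 = 0.0056
χ² = 0.0899 + 0.0506 + 0.0225 + 0.0056 = 0.1686 ≈ 0.169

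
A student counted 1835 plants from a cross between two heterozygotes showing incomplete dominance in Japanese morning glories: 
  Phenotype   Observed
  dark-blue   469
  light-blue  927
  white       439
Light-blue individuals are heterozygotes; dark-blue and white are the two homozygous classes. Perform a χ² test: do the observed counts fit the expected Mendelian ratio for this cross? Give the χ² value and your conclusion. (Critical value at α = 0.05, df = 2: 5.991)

With incomplete dominance, a heterozygote × heterozygote cross gives a 1:2:1 phenotypic ratio.
The 1:2:1 ratio has 4 parts, so with N = 1835 the expected counts are:
  dark-blue: 1835 × 1/4 = 458.75
  light-blue: 1835 × 2/4 = 917.5
  white: 1835 × 1/4 = 458.75
χ² = Σ (O − E)² / E
  dark-blue: (469 − 458.75)² / 458.75 = 0.2290
  light-blue: (927 − 917.5)² / 917.5 = 0.0984
  white: (439 − 458.75)² / 458.75 = 0.8503
χ² = 0.2290 + 0.0984 + 0.8503 = 1.1777 ≈ 1.178
Degrees of freedom = 3 − 1 = 2; critical value at α = 0.05 is 5.991.
Since 1.178 < 5.991, we fail to reject the null hypothesis — the data are consistent with the 1:2:1 ratio.

1.178; consistent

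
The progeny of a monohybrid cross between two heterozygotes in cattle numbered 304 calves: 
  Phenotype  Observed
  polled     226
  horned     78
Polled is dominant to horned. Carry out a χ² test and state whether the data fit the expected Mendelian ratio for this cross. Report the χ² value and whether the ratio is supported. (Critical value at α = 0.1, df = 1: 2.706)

0.070; consistent

For a monohybrid cross between heterozygotes with complete dominance, the expected phenotypic ratio is 3:1.
Total ratio parts = 4. Expected numbers out of 304:
  polled: 304 × 3/4 = 228
  horned: 304 × 1/4 = 76
χ² = Σ (O − E)² / E
  polled: (226 − 228)² / 228 = 0.0175
  horned: (78 − 76)² / 76 = 0.0526
χ² = 0.0175 + 0.0526 = 0.0701 ≈ 0.070
Degrees of freedom = 2 − 1 = 1; critical value at α = 0.1 is 2.706.
Since 0.070 < 2.706, we fail to reject the null hypothesis — the data are consistent with the 3:1 ratio.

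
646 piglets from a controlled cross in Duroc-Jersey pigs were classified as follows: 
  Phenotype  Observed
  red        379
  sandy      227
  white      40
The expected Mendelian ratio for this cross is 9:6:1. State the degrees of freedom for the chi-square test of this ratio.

2

A goodness-of-fit test with 3 phenotype classes has df = 3 − 1 = 2.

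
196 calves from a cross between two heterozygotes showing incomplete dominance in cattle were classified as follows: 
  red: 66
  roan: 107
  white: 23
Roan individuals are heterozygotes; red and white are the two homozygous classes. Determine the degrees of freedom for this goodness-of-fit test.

With incomplete dominance, a heterozygote × heterozygote cross gives a 1:2:1 phenotypic ratio.
A goodness-of-fit test with 3 phenotype classes has df = 3 − 1 = 2.

2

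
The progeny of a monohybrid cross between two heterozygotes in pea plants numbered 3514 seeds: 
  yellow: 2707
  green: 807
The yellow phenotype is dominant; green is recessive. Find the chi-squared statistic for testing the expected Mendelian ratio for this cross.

For a monohybrid cross between heterozygotes with complete dominance, the expected phenotypic ratio is 3:1.
The 3:1 ratio has 4 parts, so with N = 3514 the expected counts are:
  yellow: 3514 × 3/4 = 2635.5
  green: 3514 × 1/4 = 878.5
χ² = Σ (O − E)² / E
  yellow: (2707 − 2635.5)² / 2635.5 = 1.9398
  green: (807 − 878.5)² / 878.5 = 5.8193
χ² = 1.9398 + 5.8193 = 7.7591 ≈ 7.759

7.759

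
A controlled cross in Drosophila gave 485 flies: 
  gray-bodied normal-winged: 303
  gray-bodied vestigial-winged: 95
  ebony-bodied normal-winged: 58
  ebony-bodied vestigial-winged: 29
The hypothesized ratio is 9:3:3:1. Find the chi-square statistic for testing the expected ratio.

Expected counts for N = 485 under a 9:3:3:1 ratio (total parts = 16):
  gray-bodied normal-winged: 485 × 9/16 = 272.8125
  gray-bodied vestigial-winged: 485 × 3/16 = 90.9375
  ebony-bodied normal-winged: 485 × 3/16 = 90.9375
  ebony-bodied vestigial-winged: 485 × 1/16 = 30.3125
χ² = Σ (O − E)² / E
  gray-bodied normal-winged: (303 − 272.8125)² / 272.8125 = 3.3403
  gray-bodied vestigial-winged: (95 − 90.9375)² / 90.9375 = 0.1815
  ebony-bodied normal-winged: (58 − 90.9375)² / 90.9375 = 11.9299
  ebony-bodied vestigial-winged: (29 − 30.3125)² / 30.3125 = 0.0568
χ² = 3.3403 + 0.1815 + 11.9299 + 0.0568 = 15.5085 ≈ 15.509

15.509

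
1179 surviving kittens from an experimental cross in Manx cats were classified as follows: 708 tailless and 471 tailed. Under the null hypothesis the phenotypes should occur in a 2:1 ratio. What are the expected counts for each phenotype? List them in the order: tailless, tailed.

786, 393

Under the 2:1 hypothesis (Σ ratio = 3, N = 1179):
  tailless: 1179 × 2/3 = 786
  tailed: 1179 × 1/3 = 393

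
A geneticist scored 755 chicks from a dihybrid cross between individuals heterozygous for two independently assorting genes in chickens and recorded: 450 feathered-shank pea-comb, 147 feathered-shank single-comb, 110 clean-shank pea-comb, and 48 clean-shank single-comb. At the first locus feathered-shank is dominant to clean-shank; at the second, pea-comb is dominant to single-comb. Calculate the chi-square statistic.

A dihybrid F₂ with independent assortment and complete dominance at both loci gives a 9:3:3:1 phenotypic ratio.
Expected counts for N = 755 under a 9:3:3:1 ratio (total parts = 16):
  feathered-shank pea-comb: 755 × 9/16 = 424.6875
  feathered-shank single-comb: 755 × 3/16 = 141.5625
  clean-shank pea-comb: 755 × 3/16 = 141.5625
  clean-shank single-comb: 755 × 1/16 = 47.1875
χ² = Σ (O − E)² / E
  feathered-shank pea-comb: (450 − 424.6875)² / 424.6875 = 1.5087
  feathered-shank single-comb: (147 − 141.5625)² / 141.5625 = 0.2089
  clean-shank pea-comb: (110 − 141.5625)² / 141.5625 = 7.0371
  clean-shank single-comb: (48 − 47.1875)² / 47.1875 = 0.0140
χ² = 1.5087 + 0.2089 + 7.0371 + 0.0140 = 8.7687 ≈ 8.769

8.769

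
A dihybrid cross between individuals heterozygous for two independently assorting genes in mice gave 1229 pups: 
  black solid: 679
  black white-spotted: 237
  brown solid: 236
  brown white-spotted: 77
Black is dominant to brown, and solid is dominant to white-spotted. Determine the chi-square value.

0.541

A dihybrid F₂ with independent assortment and complete dominance at both loci gives a 9:3:3:1 phenotypic ratio.
Expected counts for N = 1229 under a 9:3:3:1 ratio (total parts = 16):
  black solid: 1229 × 9/16 = 691.3125
  black white-spotted: 1229 × 3/16 = 230.4375
  brown solid: 1229 × 3/16 = 230.4375
  brown white-spotted: 1229 × 1/16 = 76.8125
χ² = Σ (O − E)² / E
  black solid: (679 − 691.3125)² / 691.3125 = 0.2193
  black white-spotted: (237 − 230.4375)² / 230.4375 = 0.1869
  brown solid: (236 − 230.4375)² / 230.4375 = 0.1343
  brown white-spotted: (77 − 76.8125)² / 76.8125 = 0.0005
χ² = 0.2193 + 0.1869 + 0.1343 + 0.0005 = 0.541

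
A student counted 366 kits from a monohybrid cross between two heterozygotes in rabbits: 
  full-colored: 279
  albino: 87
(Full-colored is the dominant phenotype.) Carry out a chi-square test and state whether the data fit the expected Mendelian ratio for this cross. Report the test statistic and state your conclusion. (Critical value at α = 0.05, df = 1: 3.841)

0.295; consistent

For a monohybrid cross between heterozygotes with complete dominance, the expected phenotypic ratio is 3:1.
Total ratio parts = 4. Expected numbers out of 366:
  full-colored: 366 × 3/4 = 274.5
  albino: 366 × 1/4 = 91.5
χ² = Σ (O − E)² / E
  full-colored: (279 − 274.5)² / 274.5 = 0.0738
  albino: (87 − 91.5)² / 91.5 = 0.2213
χ² = 0.0738 + 0.2213 = 0.2951 ≈ 0.295
Degrees of freedom = 2 − 1 = 1; critical value at α = 0.05 is 3.841.
Since 0.295 < 3.841, we fail to reject the null hypothesis — the data are consistent with the 3:1 ratio.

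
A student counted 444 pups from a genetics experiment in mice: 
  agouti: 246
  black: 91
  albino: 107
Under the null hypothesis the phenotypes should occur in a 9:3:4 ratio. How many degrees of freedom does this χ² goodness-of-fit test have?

2

A goodness-of-fit test with 3 phenotype classes has df = 3 − 1 = 2.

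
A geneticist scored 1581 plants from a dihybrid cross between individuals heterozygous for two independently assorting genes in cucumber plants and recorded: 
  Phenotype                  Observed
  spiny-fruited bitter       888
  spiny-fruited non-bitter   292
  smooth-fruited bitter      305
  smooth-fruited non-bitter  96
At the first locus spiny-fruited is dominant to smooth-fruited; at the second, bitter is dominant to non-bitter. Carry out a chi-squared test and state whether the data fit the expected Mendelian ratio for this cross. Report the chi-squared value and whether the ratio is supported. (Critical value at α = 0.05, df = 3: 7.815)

0.396; consistent

A dihybrid F₂ with independent assortment and complete dominance at both loci gives a 9:3:3:1 phenotypic ratio.
The 9:3:3:1 ratio has 16 parts, so with N = 1581 the expected counts are:
  spiny-fruited bitter: 1581 × 9/16 = 889.3125
  spiny-fruited non-bitter: 1581 × 3/16 = 296.4375
  smooth-fruited bitter: 1581 × 3/16 = 296.4375
  smooth-fruited non-bitter: 1581 × 1/16 = 98.8125
χ² = Σ (O − E)² / E
  spiny-fruited bitter: (888 − 889.3125)² / 889.3125 = 0.0019
  spiny-fruited non-bitter: (292 − 296.4375)² / 296.4375 = 0.0664
  smooth-fruited bitter: (305 − 296.4375)² / 296.4375 = 0.2473
  smooth-fruited non-bitter: (96 − 98.8125)² / 98.8125 = 0.0801
χ² = 0.0019 + 0.0664 + 0.2473 + 0.0801 = 0.3957 ≈ 0.396
Degrees of freedom = 4 − 1 = 3; critical value at α = 0.05 is 7.815.
Since 0.396 < 7.815, we fail to reject the null hypothesis — the data are consistent with the 9:3:3:1 ratio.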